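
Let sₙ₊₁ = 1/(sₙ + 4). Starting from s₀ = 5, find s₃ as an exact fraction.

37/157

s₁ = 1/(5 + 4) = 1/9.
s₂ = 1/(1/9 + 4) = 9/37.
s₃ = 1/(9/37 + 4) = 37/157.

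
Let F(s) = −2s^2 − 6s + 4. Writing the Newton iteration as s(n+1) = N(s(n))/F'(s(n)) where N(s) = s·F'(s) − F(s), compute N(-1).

−6

F'(s) = −4s − 6.
N(s) = s·F'(s) − F(s) = s·(−4s − 6) − (−2s^2 − 6s + 4) = −2s^2 − 4.
N(-1) = −6.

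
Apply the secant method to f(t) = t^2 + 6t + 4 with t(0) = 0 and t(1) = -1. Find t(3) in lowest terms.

-16/21

f(0) = 4, f(-1) = -1. t(2) = (-1) - (-1)·((-1) - 0)/((-1) - 4) = -4/5.
f(-1) = -1, f(-4/5) = -4/25. t(3) = (-4/5) - (-4/25)·((-4/5) - (-1))/((-4/25) - (-1)) = -16/21.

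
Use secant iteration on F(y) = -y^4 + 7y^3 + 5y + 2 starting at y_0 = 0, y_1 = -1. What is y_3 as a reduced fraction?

-7522/31689

F(0) = 2, F(-1) = -11. y_2 = (-1) - (-11)·((-1) - 0)/((-11) - 2) = -2/13.
F(-1) = -11, F(-2/13) = 34408/28561. y_3 = (-2/13) - (34408/28561)·((-2/13) - (-1))/((34408/28561) - (-11)) = -7522/31689.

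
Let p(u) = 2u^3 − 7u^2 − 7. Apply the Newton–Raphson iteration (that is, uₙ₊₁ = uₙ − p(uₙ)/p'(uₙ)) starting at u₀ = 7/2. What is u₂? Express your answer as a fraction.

169717/45262

p'(u) = 6u^2 − 14u.
p(7/2) = −7, p'(7/2) = 49/2, so u₁ = (7/2) − (−7)/(49/2) = 53/14.
p(53/14) = 408/343, p'(53/14) = 3233/98, so u₂ = (53/14) − (408/343)/(3233/98) = 169717/45262.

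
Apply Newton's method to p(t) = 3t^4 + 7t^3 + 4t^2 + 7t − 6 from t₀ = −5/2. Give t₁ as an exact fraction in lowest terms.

−2621/1108

p'(t) = 12t^3 + 21t^2 + 8t + 7.
p(−5/2) = 149/16, p'(−5/2) = −277/4, so t₁ = (−5/2) − (149/16)/(−277/4) = −2621/1108.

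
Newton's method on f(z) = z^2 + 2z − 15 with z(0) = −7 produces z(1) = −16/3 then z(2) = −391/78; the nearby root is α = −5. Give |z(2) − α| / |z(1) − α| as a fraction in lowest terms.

1/26

z(1) − α = −16/3 − (−5) = −16/3 + 5 = −1/3, so |z(1) − α| = 1/3.
z(2) − α = −391/78 − (−5) = −391/78 + 5 = −1/78, so |z(2) − α| = 1/78.
Ratio = (1/78) / (1/3) = 1/26.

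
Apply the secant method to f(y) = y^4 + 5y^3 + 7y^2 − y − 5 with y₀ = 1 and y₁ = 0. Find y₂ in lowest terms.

f(1) = 7, f(0) = −5. y₂ = 0 − (−5)·(0 − 1)/((−5) − 7) = 5/12.

5/12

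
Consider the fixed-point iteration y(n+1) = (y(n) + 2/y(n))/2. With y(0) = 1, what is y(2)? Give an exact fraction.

17/12

y(1) = (1 + 2/1)/2 = 3/2.
y(2) = (3/2 + 2/(3/2))/2 = 17/12.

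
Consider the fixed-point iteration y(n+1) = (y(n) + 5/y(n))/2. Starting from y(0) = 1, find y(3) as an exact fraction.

y(1) = (1 + 5/1)/2 = 3.
y(2) = (3 + 5/3)/2 = 7/3.
y(3) = (7/3 + 5/(7/3))/2 = 47/21.

47/21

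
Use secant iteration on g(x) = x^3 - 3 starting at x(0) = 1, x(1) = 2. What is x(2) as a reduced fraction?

g(1) = -2, g(2) = 5. x(2) = 2 - 5·(2 - 1)/(5 - (-2)) = 9/7.

9/7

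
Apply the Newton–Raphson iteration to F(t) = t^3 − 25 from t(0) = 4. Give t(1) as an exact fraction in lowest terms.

51/16

F'(t) = 3t^2.
F(4) = 39, F'(4) = 48, so t(1) = 4 − 39/48 = 51/16.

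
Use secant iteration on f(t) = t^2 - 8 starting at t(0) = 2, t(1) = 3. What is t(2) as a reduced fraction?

14/5

f(2) = -4, f(3) = 1. t(2) = 3 - 1·(3 - 2)/(1 - (-4)) = 14/5.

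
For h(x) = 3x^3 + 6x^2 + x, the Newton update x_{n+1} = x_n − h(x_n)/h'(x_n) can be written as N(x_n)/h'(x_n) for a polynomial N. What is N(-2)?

h'(x) = 9x^2 + 12x + 1.
N(x) = x·h'(x) − h(x) = x·(9x^2 + 12x + 1) − (3x^3 + 6x^2 + x) = 6x^3 + 6x^2.
N(-2) = −24.

−24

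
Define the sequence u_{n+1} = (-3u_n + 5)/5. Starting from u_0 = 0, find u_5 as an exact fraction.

u_1 = (-3·0 + 5)/5 = 1.
u_2 = (-3·1 + 5)/5 = 2/5.
u_3 = (-3·(2/5) + 5)/5 = 19/25.
u_4 = (-3·(19/25) + 5)/5 = 68/125.
u_5 = (-3·(68/125) + 5)/5 = 421/625.

421/625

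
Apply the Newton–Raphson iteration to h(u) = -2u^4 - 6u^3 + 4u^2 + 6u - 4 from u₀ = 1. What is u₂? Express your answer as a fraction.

h'(u) = -8u^3 - 18u^2 + 8u + 6.
h(1) = -2, h'(1) = -12, so u₁ = 1 - (-2)/(-12) = 5/6.
h(5/6) = -427/648, h'(5/6) = -241/54, so u₂ = (5/6) - (-427/648)/(-241/54) = 661/964.

661/964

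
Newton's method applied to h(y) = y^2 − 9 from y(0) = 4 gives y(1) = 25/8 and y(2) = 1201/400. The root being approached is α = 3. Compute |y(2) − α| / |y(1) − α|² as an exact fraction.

4/25

y(1) − α = 25/8 − 3 = 1/8, so |y(1) − α| = 1/8.
y(2) − α = 1201/400 − 3 = 1/400, so |y(2) − α| = 1/400.
|y(1) − α|² = 1/64.
Ratio = (1/400) / (1/64) = 4/25.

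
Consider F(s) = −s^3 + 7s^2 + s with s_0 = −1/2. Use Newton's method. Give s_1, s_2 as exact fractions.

F'(s) = −3s^2 + 14s + 1.
F(−1/2) = 11/8, F'(−1/2) = −27/4, so s_1 = (−1/2) − (11/8)/(−27/4) = −8/27.
F(−8/27) = 6776/19683, F'(−8/27) = −829/243, so s_2 = (−8/27) − (6776/19683)/(−829/243) = −13120/67149.

s_1 = −8/27, s_2 = −13120/67149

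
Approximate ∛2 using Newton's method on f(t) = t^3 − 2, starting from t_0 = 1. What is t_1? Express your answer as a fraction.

f'(t) = 3t^2.
f(1) = −1, f'(1) = 3, so t_1 = 1 − (−1)/3 = 4/3.

4/3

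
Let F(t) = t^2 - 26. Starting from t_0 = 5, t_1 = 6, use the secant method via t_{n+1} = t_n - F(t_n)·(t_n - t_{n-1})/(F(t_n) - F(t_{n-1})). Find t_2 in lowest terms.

56/11

F(5) = -1, F(6) = 10. t_2 = 6 - 10·(6 - 5)/(10 - (-1)) = 56/11.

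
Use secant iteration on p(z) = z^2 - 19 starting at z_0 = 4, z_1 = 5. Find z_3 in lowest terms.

p(4) = -3, p(5) = 6. z_2 = 5 - 6·(5 - 4)/(6 - (-3)) = 13/3.
p(5) = 6, p(13/3) = -2/9. z_3 = (13/3) - (-2/9)·((13/3) - 5)/((-2/9) - 6) = 61/14.

61/14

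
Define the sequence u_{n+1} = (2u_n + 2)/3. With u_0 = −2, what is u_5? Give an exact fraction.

358/243

u_1 = (2·(−2) + 2)/3 = −2/3.
u_2 = (2·(−2/3) + 2)/3 = 2/9.
u_3 = (2·(2/9) + 2)/3 = 22/27.
u_4 = (2·(22/27) + 2)/3 = 98/81.
u_5 = (2·(98/81) + 2)/3 = 358/243.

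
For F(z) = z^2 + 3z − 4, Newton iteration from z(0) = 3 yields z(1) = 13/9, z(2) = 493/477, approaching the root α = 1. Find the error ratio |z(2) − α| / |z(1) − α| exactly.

4/53

z(1) − α = 13/9 − 1 = 4/9, so |z(1) − α| = 4/9.
z(2) − α = 493/477 − 1 = 16/477, so |z(2) − α| = 16/477.
Ratio = (16/477) / (4/9) = 4/53.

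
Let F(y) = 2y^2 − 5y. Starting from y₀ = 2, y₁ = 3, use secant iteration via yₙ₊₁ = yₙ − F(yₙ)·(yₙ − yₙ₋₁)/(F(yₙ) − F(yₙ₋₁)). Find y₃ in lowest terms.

F(2) = −2, F(3) = 3. y₂ = 3 − 3·(3 − 2)/(3 − (−2)) = 12/5.
F(3) = 3, F(12/5) = −12/25. y₃ = (12/5) − (−12/25)·((12/5) − 3)/((−12/25) − 3) = 72/29.

72/29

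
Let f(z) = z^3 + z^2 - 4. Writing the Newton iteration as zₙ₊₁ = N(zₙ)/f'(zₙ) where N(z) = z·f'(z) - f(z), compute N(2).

f'(z) = 3z^2 + 2z.
N(z) = z·f'(z) - f(z) = z·(3z^2 + 2z) - (z^3 + z^2 - 4) = 2z^3 + z^2 + 4.
N(2) = 24.

24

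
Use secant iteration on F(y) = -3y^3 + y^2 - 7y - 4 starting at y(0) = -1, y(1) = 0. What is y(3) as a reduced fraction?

F(-1) = 7, F(0) = -4. y(2) = 0 - (-4)·(0 - (-1))/((-4) - 7) = -4/11.
F(0) = -4, F(-4/11) = -1568/1331. y(3) = (-4/11) - (-1568/1331)·((-4/11) - 0)/((-1568/1331) - (-4)) = -484/939.

-484/939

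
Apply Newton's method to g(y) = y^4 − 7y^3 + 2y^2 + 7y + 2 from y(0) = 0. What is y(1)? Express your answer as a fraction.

−2/7

g'(y) = 4y^3 − 21y^2 + 4y + 7.
g(0) = 2, g'(0) = 7, so y(1) = 0 − 2/7 = −2/7.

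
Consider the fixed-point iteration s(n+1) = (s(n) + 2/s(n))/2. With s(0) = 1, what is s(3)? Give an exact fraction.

s(1) = (1 + 2/1)/2 = 3/2.
s(2) = (3/2 + 2/(3/2))/2 = 17/12.
s(3) = (17/12 + 2/(17/12))/2 = 577/408.

577/408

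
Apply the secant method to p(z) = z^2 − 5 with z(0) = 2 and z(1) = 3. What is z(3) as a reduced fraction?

29/13

p(2) = −1, p(3) = 4. z(2) = 3 − 4·(3 − 2)/(4 − (−1)) = 11/5.
p(3) = 4, p(11/5) = −4/25. z(3) = (11/5) − (−4/25)·((11/5) − 3)/((−4/25) − 4) = 29/13.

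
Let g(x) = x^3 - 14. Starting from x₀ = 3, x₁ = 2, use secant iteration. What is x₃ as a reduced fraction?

g(3) = 13, g(2) = -6. x₂ = 2 - (-6)·(2 - 3)/((-6) - 13) = 44/19.
g(2) = -6, g(44/19) = -10842/6859. x₃ = (44/19) - (-10842/6859)·((44/19) - 2)/((-10842/6859) - (-6)) = 2045/842.

2045/842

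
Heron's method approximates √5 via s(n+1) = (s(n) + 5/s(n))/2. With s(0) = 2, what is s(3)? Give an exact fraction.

51841/23184

s(1) = (2 + 5/2)/2 = 9/4.
s(2) = (9/4 + 5/(9/4))/2 = 161/72.
s(3) = (161/72 + 5/(161/72))/2 = 51841/23184.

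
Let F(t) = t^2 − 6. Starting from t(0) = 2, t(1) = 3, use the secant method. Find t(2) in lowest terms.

12/5

F(2) = −2, F(3) = 3. t(2) = 3 − 3·(3 − 2)/(3 − (−2)) = 12/5.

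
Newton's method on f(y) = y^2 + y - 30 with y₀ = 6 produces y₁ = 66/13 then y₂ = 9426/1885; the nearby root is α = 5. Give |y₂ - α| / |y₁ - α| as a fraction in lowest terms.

1/145

y₁ - α = 66/13 - 5 = 1/13, so |y₁ - α| = 1/13.
y₂ - α = 9426/1885 - 5 = 1/1885, so |y₂ - α| = 1/1885.
Ratio = (1/1885) / (1/13) = 1/145.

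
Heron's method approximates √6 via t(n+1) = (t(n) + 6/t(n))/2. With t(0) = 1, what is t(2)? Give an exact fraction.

t(1) = (1 + 6/1)/2 = 7/2.
t(2) = (7/2 + 6/(7/2))/2 = 73/28.

73/28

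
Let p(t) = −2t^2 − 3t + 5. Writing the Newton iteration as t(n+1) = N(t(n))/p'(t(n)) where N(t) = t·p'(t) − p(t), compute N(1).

p'(t) = −4t − 3.
N(t) = t·p'(t) − p(t) = t·(−4t − 3) − (−2t^2 − 3t + 5) = −2t^2 − 5.
N(1) = −7.

−7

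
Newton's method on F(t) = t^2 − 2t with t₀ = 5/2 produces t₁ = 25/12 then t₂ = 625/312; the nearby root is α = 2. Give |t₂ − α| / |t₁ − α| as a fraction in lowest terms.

1/26

t₁ − α = 25/12 − 2 = 1/12, so |t₁ − α| = 1/12.
t₂ − α = 625/312 − 2 = 1/312, so |t₂ − α| = 1/312.
Ratio = (1/312) / (1/12) = 1/26.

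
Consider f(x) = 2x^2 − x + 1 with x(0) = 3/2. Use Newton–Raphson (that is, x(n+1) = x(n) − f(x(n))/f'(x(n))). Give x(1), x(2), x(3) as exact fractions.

f'(x) = 4x − 1.
f(3/2) = 4, f'(3/2) = 5, so x(1) = (3/2) − 4/5 = 7/10.
f(7/10) = 32/25, f'(7/10) = 9/5, so x(2) = (7/10) − (32/25)/(9/5) = −1/90.
f(−1/90) = 2048/2025, f'(−1/90) = −47/45, so x(3) = (−1/90) − (2048/2025)/(−47/45) = 4049/4230.

x(1) = 7/10, x(2) = −1/90, x(3) = 4049/4230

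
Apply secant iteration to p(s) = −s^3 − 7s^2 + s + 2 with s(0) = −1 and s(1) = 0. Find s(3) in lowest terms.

p(−1) = −5, p(0) = 2. s(2) = 0 − 2·(0 − (−1))/(2 − (−5)) = −2/7.
p(0) = 2, p(−2/7) = 400/343. s(3) = (−2/7) − (400/343)·((−2/7) − 0)/((400/343) − 2) = −98/143.

−98/143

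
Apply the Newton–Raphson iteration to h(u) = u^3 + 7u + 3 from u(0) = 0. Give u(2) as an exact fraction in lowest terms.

h'(u) = 3u^2 + 7.
h(0) = 3, h'(0) = 7, so u(1) = 0 - 3/7 = -3/7.
h(-3/7) = -27/343, h'(-3/7) = 370/49, so u(2) = (-3/7) - (-27/343)/(370/49) = -1083/2590.

-1083/2590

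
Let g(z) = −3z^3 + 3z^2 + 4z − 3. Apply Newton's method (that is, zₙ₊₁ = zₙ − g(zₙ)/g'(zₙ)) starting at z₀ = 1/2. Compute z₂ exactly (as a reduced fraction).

18417/28804

g'(z) = −9z^2 + 6z + 4.
g(1/2) = −5/8, g'(1/2) = 19/4, so z₁ = (1/2) − (−5/8)/(19/4) = 12/19.
g(12/19) = −225/6859, g'(12/19) = 1516/361, so z₂ = (12/19) − (−225/6859)/(1516/361) = 18417/28804.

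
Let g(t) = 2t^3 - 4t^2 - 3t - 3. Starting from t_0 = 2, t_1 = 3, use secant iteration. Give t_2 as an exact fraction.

13/5

g(2) = -9, g(3) = 6. t_2 = 3 - 6·(3 - 2)/(6 - (-9)) = 13/5.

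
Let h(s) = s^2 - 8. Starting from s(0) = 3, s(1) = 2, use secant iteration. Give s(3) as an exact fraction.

h(3) = 1, h(2) = -4. s(2) = 2 - (-4)·(2 - 3)/((-4) - 1) = 14/5.
h(2) = -4, h(14/5) = -4/25. s(3) = (14/5) - (-4/25)·((14/5) - 2)/((-4/25) - (-4)) = 17/6.

17/6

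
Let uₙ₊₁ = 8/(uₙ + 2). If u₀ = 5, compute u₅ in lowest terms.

188/97

u₁ = 8/(5 + 2) = 8/7.
u₂ = 8/(8/7 + 2) = 28/11.
u₃ = 8/(28/11 + 2) = 44/25.
u₄ = 8/(44/25 + 2) = 100/47.
u₅ = 8/(100/47 + 2) = 188/97.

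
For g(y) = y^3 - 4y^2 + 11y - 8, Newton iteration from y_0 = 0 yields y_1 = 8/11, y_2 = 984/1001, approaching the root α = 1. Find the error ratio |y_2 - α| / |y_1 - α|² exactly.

y_1 - α = 8/11 - 1 = -3/11, so |y_1 - α| = 3/11.
y_2 - α = 984/1001 - 1 = -17/1001, so |y_2 - α| = 17/1001.
|y_1 - α|² = 9/121.
Ratio = (17/1001) / (9/121) = 187/819.

187/819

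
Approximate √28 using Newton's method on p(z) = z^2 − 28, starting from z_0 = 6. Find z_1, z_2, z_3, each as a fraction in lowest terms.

p'(z) = 2z.
p(6) = 8, p'(6) = 12, so z_1 = 6 − 8/12 = 16/3.
p(16/3) = 4/9, p'(16/3) = 32/3, so z_2 = (16/3) − (4/9)/(32/3) = 127/24.
p(127/24) = 1/576, p'(127/24) = 127/12, so z_3 = (127/24) − (1/576)/(127/12) = 32257/6096.

z_1 = 16/3, z_2 = 127/24, z_3 = 32257/6096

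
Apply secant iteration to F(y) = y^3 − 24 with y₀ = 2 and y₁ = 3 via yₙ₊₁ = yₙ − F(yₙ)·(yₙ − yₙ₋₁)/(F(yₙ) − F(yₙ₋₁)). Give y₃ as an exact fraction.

8882/3081

F(2) = −16, F(3) = 3. y₂ = 3 − 3·(3 − 2)/(3 − (−16)) = 54/19.
F(3) = 3, F(54/19) = −7152/6859. y₃ = (54/19) − (−7152/6859)·((54/19) − 3)/((−7152/6859) − 3) = 8882/3081.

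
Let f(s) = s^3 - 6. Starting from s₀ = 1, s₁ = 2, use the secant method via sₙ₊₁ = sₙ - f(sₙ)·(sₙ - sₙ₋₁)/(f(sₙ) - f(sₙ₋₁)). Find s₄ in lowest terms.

f(1) = -5, f(2) = 2. s₂ = 2 - 2·(2 - 1)/(2 - (-5)) = 12/7.
f(2) = 2, f(12/7) = -330/343. s₃ = (12/7) - (-330/343)·((12/7) - 2)/((-330/343) - 2) = 459/254.
f(12/7) = -330/343, f(459/254) = -1619805/16387064. s₄ = (459/254) - (-1619805/16387064)·((459/254) - (12/7))/((-1619805/16387064) - (-330/343)) = 17817764/9802299.

17817764/9802299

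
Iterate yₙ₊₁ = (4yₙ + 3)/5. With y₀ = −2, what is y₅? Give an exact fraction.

851/625

y₁ = (4·(−2) + 3)/5 = −1.
y₂ = (4·(−1) + 3)/5 = −1/5.
y₃ = (4·(−1/5) + 3)/5 = 11/25.
y₄ = (4·(11/25) + 3)/5 = 119/125.
y₅ = (4·(119/125) + 3)/5 = 851/625.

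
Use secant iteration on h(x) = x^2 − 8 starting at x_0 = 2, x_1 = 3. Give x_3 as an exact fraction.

h(2) = −4, h(3) = 1. x_2 = 3 − 1·(3 − 2)/(1 − (−4)) = 14/5.
h(3) = 1, h(14/5) = −4/25. x_3 = (14/5) − (−4/25)·((14/5) − 3)/((−4/25) − 1) = 82/29.

82/29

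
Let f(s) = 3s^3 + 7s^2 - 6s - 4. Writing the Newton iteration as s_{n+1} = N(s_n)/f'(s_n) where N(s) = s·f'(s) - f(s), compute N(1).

17

f'(s) = 9s^2 + 14s - 6.
N(s) = s·f'(s) - f(s) = s·(9s^2 + 14s - 6) - (3s^3 + 7s^2 - 6s - 4) = 6s^3 + 7s^2 + 4.
N(1) = 17.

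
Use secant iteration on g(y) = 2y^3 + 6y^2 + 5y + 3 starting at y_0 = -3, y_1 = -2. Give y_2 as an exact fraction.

-27/13

g(-3) = -12, g(-2) = 1. y_2 = (-2) - 1·((-2) - (-3))/(1 - (-12)) = -27/13.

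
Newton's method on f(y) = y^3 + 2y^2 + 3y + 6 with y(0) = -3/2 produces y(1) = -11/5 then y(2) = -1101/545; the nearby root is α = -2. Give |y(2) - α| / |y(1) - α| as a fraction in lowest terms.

11/109

y(1) - α = -11/5 - (-2) = -11/5 + 2 = -1/5, so |y(1) - α| = 1/5.
y(2) - α = -1101/545 - (-2) = -1101/545 + 2 = -11/545, so |y(2) - α| = 11/545.
Ratio = (11/545) / (1/5) = 11/109.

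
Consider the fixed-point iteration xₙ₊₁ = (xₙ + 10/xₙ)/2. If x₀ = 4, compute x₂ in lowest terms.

329/104

x₁ = (4 + 10/4)/2 = 13/4.
x₂ = (13/4 + 10/(13/4))/2 = 329/104.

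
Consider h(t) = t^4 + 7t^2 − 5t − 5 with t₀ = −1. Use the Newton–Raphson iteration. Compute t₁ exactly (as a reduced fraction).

−15/23

h'(t) = 4t^3 + 14t − 5.
h(−1) = 8, h'(−1) = −23, so t₁ = (−1) − 8/(−23) = −15/23.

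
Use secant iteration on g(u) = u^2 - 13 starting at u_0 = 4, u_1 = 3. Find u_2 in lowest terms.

g(4) = 3, g(3) = -4. u_2 = 3 - (-4)·(3 - 4)/((-4) - 3) = 25/7.

25/7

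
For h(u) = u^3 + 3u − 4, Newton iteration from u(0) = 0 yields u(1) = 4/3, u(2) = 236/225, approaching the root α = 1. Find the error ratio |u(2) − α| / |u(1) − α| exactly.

11/75

u(1) − α = 4/3 − 1 = 1/3, so |u(1) − α| = 1/3.
u(2) − α = 236/225 − 1 = 11/225, so |u(2) − α| = 11/225.
Ratio = (11/225) / (1/3) = 11/75.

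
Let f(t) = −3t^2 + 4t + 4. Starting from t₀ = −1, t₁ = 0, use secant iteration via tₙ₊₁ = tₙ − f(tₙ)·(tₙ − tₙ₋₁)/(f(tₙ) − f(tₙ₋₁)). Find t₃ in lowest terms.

−7/10

f(−1) = −3, f(0) = 4. t₂ = 0 − 4·(0 − (−1))/(4 − (−3)) = −4/7.
f(0) = 4, f(−4/7) = 36/49. t₃ = (−4/7) − (36/49)·((−4/7) − 0)/((36/49) − 4) = −7/10.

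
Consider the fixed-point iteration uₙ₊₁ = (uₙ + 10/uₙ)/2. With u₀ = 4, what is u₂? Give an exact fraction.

u₁ = (4 + 10/4)/2 = 13/4.
u₂ = (13/4 + 10/(13/4))/2 = 329/104.

329/104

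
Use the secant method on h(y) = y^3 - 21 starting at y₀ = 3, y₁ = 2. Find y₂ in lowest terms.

51/19

h(3) = 6, h(2) = -13. y₂ = 2 - (-13)·(2 - 3)/((-13) - 6) = 51/19.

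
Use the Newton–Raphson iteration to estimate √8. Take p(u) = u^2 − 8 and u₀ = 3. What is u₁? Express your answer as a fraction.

17/6

p'(u) = 2u.
p(3) = 1, p'(3) = 6, so u₁ = 3 − 1/6 = 17/6.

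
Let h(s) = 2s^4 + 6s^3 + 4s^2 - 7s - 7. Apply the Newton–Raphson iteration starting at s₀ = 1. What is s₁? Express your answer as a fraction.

h'(s) = 8s^3 + 18s^2 + 8s - 7.
h(1) = -2, h'(1) = 27, so s₁ = 1 - (-2)/27 = 29/27.

29/27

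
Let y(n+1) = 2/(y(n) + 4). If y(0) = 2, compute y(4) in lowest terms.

58/129

y(1) = 2/(2 + 4) = 1/3.
y(2) = 2/(1/3 + 4) = 6/13.
y(3) = 2/(6/13 + 4) = 13/29.
y(4) = 2/(13/29 + 4) = 58/129.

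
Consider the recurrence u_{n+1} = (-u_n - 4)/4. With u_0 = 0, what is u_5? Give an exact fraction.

u_1 = (-0 - 4)/4 = -1.
u_2 = (-(-1) - 4)/4 = -3/4.
u_3 = (-(-3/4) - 4)/4 = -13/16.
u_4 = (-(-13/16) - 4)/4 = -51/64.
u_5 = (-(-51/64) - 4)/4 = -205/256.

-205/256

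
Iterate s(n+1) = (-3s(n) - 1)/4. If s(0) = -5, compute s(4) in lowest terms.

s(1) = (-3·(-5) - 1)/4 = 7/2.
s(2) = (-3·(7/2) - 1)/4 = -23/8.
s(3) = (-3·(-23/8) - 1)/4 = 61/32.
s(4) = (-3·(61/32) - 1)/4 = -215/128.

-215/128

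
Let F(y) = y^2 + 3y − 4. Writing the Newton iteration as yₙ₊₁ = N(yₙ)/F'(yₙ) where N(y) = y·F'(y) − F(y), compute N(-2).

8

F'(y) = 2y + 3.
N(y) = y·F'(y) − F(y) = y·(2y + 3) − (y^2 + 3y − 4) = y^2 + 4.
N(-2) = 8.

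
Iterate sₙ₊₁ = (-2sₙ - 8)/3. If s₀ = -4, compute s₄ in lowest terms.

-56/27

s₁ = (-2·(-4) - 8)/3 = 0.
s₂ = (-2·0 - 8)/3 = -8/3.
s₃ = (-2·(-8/3) - 8)/3 = -8/9.
s₄ = (-2·(-8/9) - 8)/3 = -56/27.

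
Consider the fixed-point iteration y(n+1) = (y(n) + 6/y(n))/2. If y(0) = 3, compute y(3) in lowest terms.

4801/1960

y(1) = (3 + 6/3)/2 = 5/2.
y(2) = (5/2 + 6/(5/2))/2 = 49/20.
y(3) = (49/20 + 6/(49/20))/2 = 4801/1960.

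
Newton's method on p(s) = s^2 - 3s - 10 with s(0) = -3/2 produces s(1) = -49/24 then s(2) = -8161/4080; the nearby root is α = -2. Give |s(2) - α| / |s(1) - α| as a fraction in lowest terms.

1/170

s(1) - α = -49/24 - (-2) = -49/24 + 2 = -1/24, so |s(1) - α| = 1/24.
s(2) - α = -8161/4080 - (-2) = -8161/4080 + 2 = -1/4080, so |s(2) - α| = 1/4080.
Ratio = (1/4080) / (1/24) = 1/170.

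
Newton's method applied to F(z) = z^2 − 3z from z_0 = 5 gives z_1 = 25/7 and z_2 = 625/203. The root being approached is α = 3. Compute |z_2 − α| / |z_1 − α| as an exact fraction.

4/29

z_1 − α = 25/7 − 3 = 4/7, so |z_1 − α| = 4/7.
z_2 − α = 625/203 − 3 = 16/203, so |z_2 − α| = 16/203.
Ratio = (16/203) / (4/7) = 4/29.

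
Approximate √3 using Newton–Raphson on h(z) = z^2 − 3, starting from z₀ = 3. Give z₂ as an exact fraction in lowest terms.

h'(z) = 2z.
h(3) = 6, h'(3) = 6, so z₁ = 3 − 6/6 = 2.
h(2) = 1, h'(2) = 4, so z₂ = 2 − 1/4 = 7/4.

7/4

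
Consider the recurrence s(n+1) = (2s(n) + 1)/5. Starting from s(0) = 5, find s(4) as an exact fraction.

s(1) = (2·5 + 1)/5 = 11/5.
s(2) = (2·(11/5) + 1)/5 = 27/25.
s(3) = (2·(27/25) + 1)/5 = 79/125.
s(4) = (2·(79/125) + 1)/5 = 283/625.

283/625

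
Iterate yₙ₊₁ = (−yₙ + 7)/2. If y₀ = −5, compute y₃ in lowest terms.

13/4

y₁ = (−(−5) + 7)/2 = 6.
y₂ = (−6 + 7)/2 = 1/2.
y₃ = (−(1/2) + 7)/2 = 13/4.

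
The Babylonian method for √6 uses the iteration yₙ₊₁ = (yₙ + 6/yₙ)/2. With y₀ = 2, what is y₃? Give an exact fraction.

4801/1960

y₁ = (2 + 6/2)/2 = 5/2.
y₂ = (5/2 + 6/(5/2))/2 = 49/20.
y₃ = (49/20 + 6/(49/20))/2 = 4801/1960.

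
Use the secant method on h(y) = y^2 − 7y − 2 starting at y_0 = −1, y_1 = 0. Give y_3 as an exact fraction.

−8/29

h(−1) = 6, h(0) = −2. y_2 = 0 − (−2)·(0 − (−1))/((−2) − 6) = −1/4.
h(0) = −2, h(−1/4) = −3/16. y_3 = (−1/4) − (−3/16)·((−1/4) − 0)/((−3/16) − (−2)) = −8/29.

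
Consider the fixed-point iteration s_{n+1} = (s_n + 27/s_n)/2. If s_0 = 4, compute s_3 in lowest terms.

25575217/4921952

s_1 = (4 + 27/4)/2 = 43/8.
s_2 = (43/8 + 27/(43/8))/2 = 3577/688.
s_3 = (3577/688 + 27/(3577/688))/2 = 25575217/4921952.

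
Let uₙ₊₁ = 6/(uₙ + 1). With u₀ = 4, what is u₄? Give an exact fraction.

246/107

u₁ = 6/(4 + 1) = 6/5.
u₂ = 6/(6/5 + 1) = 30/11.
u₃ = 6/(30/11 + 1) = 66/41.
u₄ = 6/(66/41 + 1) = 246/107.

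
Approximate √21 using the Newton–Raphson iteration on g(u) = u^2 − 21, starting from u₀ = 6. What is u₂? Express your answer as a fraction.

697/152

g'(u) = 2u.
g(6) = 15, g'(6) = 12, so u₁ = 6 − 15/12 = 19/4.
g(19/4) = 25/16, g'(19/4) = 19/2, so u₂ = (19/4) − (25/16)/(19/2) = 697/152.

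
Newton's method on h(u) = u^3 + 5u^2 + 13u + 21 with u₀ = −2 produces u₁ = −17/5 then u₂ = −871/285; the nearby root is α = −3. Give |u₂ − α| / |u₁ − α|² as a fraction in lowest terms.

u₁ − α = −17/5 − (−3) = −17/5 + 3 = −2/5, so |u₁ − α| = 2/5.
u₂ − α = −871/285 − (−3) = −871/285 + 3 = −16/285, so |u₂ − α| = 16/285.
|u₁ − α|² = 4/25.
Ratio = (16/285) / (4/25) = 20/57.

20/57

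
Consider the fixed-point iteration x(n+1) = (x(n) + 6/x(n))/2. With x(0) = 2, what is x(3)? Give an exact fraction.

x(1) = (2 + 6/2)/2 = 5/2.
x(2) = (5/2 + 6/(5/2))/2 = 49/20.
x(3) = (49/20 + 6/(49/20))/2 = 4801/1960.

4801/1960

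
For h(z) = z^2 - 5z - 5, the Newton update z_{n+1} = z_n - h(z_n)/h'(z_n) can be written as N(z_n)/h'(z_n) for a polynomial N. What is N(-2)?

h'(z) = 2z - 5.
N(z) = z·h'(z) - h(z) = z·(2z - 5) - (z^2 - 5z - 5) = z^2 + 5.
N(-2) = 9.

9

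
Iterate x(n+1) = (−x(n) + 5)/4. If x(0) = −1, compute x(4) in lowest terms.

x(1) = (−(−1) + 5)/4 = 3/2.
x(2) = (−(3/2) + 5)/4 = 7/8.
x(3) = (−(7/8) + 5)/4 = 33/32.
x(4) = (−(33/32) + 5)/4 = 127/128.

127/128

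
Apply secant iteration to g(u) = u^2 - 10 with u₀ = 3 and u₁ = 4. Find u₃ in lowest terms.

79/25

g(3) = -1, g(4) = 6. u₂ = 4 - 6·(4 - 3)/(6 - (-1)) = 22/7.
g(4) = 6, g(22/7) = -6/49. u₃ = (22/7) - (-6/49)·((22/7) - 4)/((-6/49) - 6) = 79/25.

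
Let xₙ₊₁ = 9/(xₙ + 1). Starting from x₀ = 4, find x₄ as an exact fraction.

531/185

x₁ = 9/(4 + 1) = 9/5.
x₂ = 9/(9/5 + 1) = 45/14.
x₃ = 9/(45/14 + 1) = 126/59.
x₄ = 9/(126/59 + 1) = 531/185.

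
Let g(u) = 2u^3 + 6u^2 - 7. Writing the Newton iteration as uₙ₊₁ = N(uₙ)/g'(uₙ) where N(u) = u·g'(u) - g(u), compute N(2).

63

g'(u) = 6u^2 + 12u.
N(u) = u·g'(u) - g(u) = u·(6u^2 + 12u) - (2u^3 + 6u^2 - 7) = 4u^3 + 6u^2 + 7.
N(2) = 63.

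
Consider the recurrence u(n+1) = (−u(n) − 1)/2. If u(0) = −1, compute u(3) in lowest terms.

u(1) = (−(−1) − 1)/2 = 0.
u(2) = (−0 − 1)/2 = −1/2.
u(3) = (−(−1/2) − 1)/2 = −1/4.

−1/4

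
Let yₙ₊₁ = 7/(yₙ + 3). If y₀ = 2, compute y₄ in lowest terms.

y₁ = 7/(2 + 3) = 7/5.
y₂ = 7/(7/5 + 3) = 35/22.
y₃ = 7/(35/22 + 3) = 154/101.
y₄ = 7/(154/101 + 3) = 707/457.

707/457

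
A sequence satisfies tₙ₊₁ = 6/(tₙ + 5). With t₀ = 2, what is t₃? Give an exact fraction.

246/247

t₁ = 6/(2 + 5) = 6/7.
t₂ = 6/(6/7 + 5) = 42/41.
t₃ = 6/(42/41 + 5) = 246/247.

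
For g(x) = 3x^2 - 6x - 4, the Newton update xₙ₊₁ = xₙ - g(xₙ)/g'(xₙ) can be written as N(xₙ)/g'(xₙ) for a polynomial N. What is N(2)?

g'(x) = 6x - 6.
N(x) = x·g'(x) - g(x) = x·(6x - 6) - (3x^2 - 6x - 4) = 3x^2 + 4.
N(2) = 16.

16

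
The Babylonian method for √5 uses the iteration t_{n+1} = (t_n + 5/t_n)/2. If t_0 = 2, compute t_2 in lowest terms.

161/72

t_1 = (2 + 5/2)/2 = 9/4.
t_2 = (9/4 + 5/(9/4))/2 = 161/72.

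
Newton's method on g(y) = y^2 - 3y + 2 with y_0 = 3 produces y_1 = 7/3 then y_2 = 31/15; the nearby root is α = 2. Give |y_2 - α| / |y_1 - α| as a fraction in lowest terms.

y_1 - α = 7/3 - 2 = 1/3, so |y_1 - α| = 1/3.
y_2 - α = 31/15 - 2 = 1/15, so |y_2 - α| = 1/15.
Ratio = (1/15) / (1/3) = 1/5.

1/5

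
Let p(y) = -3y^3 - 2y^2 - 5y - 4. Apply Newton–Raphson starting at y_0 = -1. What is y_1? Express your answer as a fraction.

-4/5

p'(y) = -9y^2 - 4y - 5.
p(-1) = 2, p'(-1) = -10, so y_1 = (-1) - 2/(-10) = -4/5.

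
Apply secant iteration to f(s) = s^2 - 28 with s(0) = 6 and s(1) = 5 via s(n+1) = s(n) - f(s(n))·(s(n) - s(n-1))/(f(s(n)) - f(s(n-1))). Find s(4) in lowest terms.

f(6) = 8, f(5) = -3. s(2) = 5 - (-3)·(5 - 6)/((-3) - 8) = 58/11.
f(5) = -3, f(58/11) = -24/121. s(3) = (58/11) - (-24/121)·((58/11) - 5)/((-24/121) - (-3)) = 598/113.
f(58/11) = -24/121, f(598/113) = 72/12769. s(4) = (598/113) - (72/12769)·((598/113) - (58/11))/((72/12769) - (-24/121)) = 17372/3283.

17372/3283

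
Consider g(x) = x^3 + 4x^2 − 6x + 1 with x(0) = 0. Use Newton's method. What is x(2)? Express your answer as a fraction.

19/99

g'(x) = 3x^2 + 8x − 6.
g(0) = 1, g'(0) = −6, so x(1) = 0 − 1/(−6) = 1/6.
g(1/6) = 25/216, g'(1/6) = −55/12, so x(2) = (1/6) − (25/216)/(−55/12) = 19/99.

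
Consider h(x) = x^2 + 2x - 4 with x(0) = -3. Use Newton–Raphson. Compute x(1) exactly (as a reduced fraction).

h'(x) = 2x + 2.
h(-3) = -1, h'(-3) = -4, so x(1) = (-3) - (-1)/(-4) = -13/4.

-13/4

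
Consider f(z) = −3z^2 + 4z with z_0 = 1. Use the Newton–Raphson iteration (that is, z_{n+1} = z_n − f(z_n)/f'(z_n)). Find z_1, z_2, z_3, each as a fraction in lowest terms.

z_1 = 3/2, z_2 = 27/20, z_3 = 2187/1640

f'(z) = −6z + 4.
f(1) = 1, f'(1) = −2, so z_1 = 1 − 1/(−2) = 3/2.
f(3/2) = −3/4, f'(3/2) = −5, so z_2 = (3/2) − (−3/4)/(−5) = 27/20.
f(27/20) = −27/400, f'(27/20) = −41/10, so z_3 = (27/20) − (−27/400)/(−41/10) = 2187/1640.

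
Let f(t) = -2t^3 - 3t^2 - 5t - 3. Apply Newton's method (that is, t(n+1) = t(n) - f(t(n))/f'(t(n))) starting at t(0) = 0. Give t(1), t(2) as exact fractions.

t(1) = -3/5, t(2) = -348/445

f'(t) = -6t^2 - 6t - 5.
f(0) = -3, f'(0) = -5, so t(1) = 0 - (-3)/(-5) = -3/5.
f(-3/5) = -81/125, f'(-3/5) = -89/25, so t(2) = (-3/5) - (-81/125)/(-89/25) = -348/445.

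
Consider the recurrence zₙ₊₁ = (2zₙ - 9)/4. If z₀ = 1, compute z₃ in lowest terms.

-61/16

z₁ = (2·1 - 9)/4 = -7/4.
z₂ = (2·(-7/4) - 9)/4 = -25/8.
z₃ = (2·(-25/8) - 9)/4 = -61/16.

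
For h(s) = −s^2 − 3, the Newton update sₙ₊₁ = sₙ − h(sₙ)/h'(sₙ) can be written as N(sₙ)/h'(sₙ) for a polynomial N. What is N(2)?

h'(s) = −2s.
N(s) = s·h'(s) − h(s) = s·(−2s) − (−s^2 − 3) = −s^2 + 3.
N(2) = −1.

−1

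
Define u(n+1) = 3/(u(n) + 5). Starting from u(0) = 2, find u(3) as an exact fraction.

114/211

u(1) = 3/(2 + 5) = 3/7.
u(2) = 3/(3/7 + 5) = 21/38.
u(3) = 3/(21/38 + 5) = 114/211.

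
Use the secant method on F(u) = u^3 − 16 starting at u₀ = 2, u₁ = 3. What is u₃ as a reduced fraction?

F(2) = −8, F(3) = 11. u₂ = 3 − 11·(3 − 2)/(11 − (−8)) = 46/19.
F(3) = 11, F(46/19) = −12408/6859. u₃ = (46/19) − (−12408/6859)·((46/19) − 3)/((−12408/6859) − 11) = 19990/7987.

19990/7987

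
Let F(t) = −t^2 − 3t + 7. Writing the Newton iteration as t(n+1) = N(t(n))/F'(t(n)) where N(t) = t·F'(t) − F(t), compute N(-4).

−23

F'(t) = −2t − 3.
N(t) = t·F'(t) − F(t) = t·(−2t − 3) − (−t^2 − 3t + 7) = −t^2 − 7.
N(-4) = −23.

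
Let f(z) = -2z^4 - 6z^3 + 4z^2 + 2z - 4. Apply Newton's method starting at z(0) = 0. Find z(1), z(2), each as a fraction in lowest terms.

z(1) = 2, z(2) = 86/59

f'(z) = -8z^3 - 18z^2 + 8z + 2.
f(0) = -4, f'(0) = 2, so z(1) = 0 - (-4)/2 = 2.
f(2) = -64, f'(2) = -118, so z(2) = 2 - (-64)/(-118) = 86/59.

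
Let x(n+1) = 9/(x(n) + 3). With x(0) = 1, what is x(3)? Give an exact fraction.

x(1) = 9/(1 + 3) = 9/4.
x(2) = 9/(9/4 + 3) = 12/7.
x(3) = 9/(12/7 + 3) = 21/11.

21/11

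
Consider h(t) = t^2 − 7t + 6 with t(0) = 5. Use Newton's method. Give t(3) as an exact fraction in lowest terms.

78643/13107

h'(t) = 2t − 7.
h(5) = −4, h'(5) = 3, so t(1) = 5 − (−4)/3 = 19/3.
h(19/3) = 16/9, h'(19/3) = 17/3, so t(2) = (19/3) − (16/9)/(17/3) = 307/51.
h(307/51) = 256/2601, h'(307/51) = 257/51, so t(3) = (307/51) − (256/2601)/(257/51) = 78643/13107.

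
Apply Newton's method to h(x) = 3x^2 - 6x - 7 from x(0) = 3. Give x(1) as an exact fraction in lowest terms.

h'(x) = 6x - 6.
h(3) = 2, h'(3) = 12, so x(1) = 3 - 2/12 = 17/6.

17/6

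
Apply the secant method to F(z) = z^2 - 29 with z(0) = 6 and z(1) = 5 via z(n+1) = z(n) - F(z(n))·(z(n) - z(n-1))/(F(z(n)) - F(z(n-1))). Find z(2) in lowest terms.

F(6) = 7, F(5) = -4. z(2) = 5 - (-4)·(5 - 6)/((-4) - 7) = 59/11.

59/11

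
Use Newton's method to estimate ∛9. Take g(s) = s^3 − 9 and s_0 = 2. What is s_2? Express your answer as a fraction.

g'(s) = 3s^2.
g(2) = −1, g'(2) = 12, so s_1 = 2 − (−1)/12 = 25/12.
g(25/12) = 73/1728, g'(25/12) = 625/48, so s_2 = (25/12) − (73/1728)/(625/48) = 23401/11250.

23401/11250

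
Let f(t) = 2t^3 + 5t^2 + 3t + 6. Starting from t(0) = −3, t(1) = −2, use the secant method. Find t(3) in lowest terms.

−174/71

f(−3) = −12, f(−2) = 4. t(2) = (−2) − 4·((−2) − (−3))/(4 − (−12)) = −9/4.
f(−2) = 4, f(−9/4) = 57/32. t(3) = (−9/4) − (57/32)·((−9/4) − (−2))/((57/32) − 4) = −174/71.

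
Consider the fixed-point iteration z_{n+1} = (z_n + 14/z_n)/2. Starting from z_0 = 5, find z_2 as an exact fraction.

2921/780

z_1 = (5 + 14/5)/2 = 39/10.
z_2 = (39/10 + 14/(39/10))/2 = 2921/780.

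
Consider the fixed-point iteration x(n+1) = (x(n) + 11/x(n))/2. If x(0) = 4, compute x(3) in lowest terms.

4106353/1238112

x(1) = (4 + 11/4)/2 = 27/8.
x(2) = (27/8 + 11/(27/8))/2 = 1433/432.
x(3) = (1433/432 + 11/(1433/432))/2 = 4106353/1238112.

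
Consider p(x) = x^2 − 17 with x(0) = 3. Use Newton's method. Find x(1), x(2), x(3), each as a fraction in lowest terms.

x(1) = 13/3, x(2) = 161/39, x(3) = 25889/6279

p'(x) = 2x.
p(3) = −8, p'(3) = 6, so x(1) = 3 − (−8)/6 = 13/3.
p(13/3) = 16/9, p'(13/3) = 26/3, so x(2) = (13/3) − (16/9)/(26/3) = 161/39.
p(161/39) = 64/1521, p'(161/39) = 322/39, so x(3) = (161/39) − (64/1521)/(322/39) = 25889/6279.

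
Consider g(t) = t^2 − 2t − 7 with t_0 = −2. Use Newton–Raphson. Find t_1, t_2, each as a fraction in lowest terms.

g'(t) = 2t − 2.
g(−2) = 1, g'(−2) = −6, so t_1 = (−2) − 1/(−6) = −11/6.
g(−11/6) = 1/36, g'(−11/6) = −17/3, so t_2 = (−11/6) − (1/36)/(−17/3) = −373/204.

t_1 = −11/6, t_2 = −373/204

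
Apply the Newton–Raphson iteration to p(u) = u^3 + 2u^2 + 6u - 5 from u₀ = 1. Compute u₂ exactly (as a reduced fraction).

14549/22425

p'(u) = 3u^2 + 4u + 6.
p(1) = 4, p'(1) = 13, so u₁ = 1 - 4/13 = 9/13.
p(9/13) = 976/2197, p'(9/13) = 1725/169, so u₂ = (9/13) - (976/2197)/(1725/169) = 14549/22425.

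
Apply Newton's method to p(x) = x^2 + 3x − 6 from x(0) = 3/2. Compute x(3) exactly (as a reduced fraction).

1067569/777952

p'(x) = 2x + 3.
p(3/2) = 3/4, p'(3/2) = 6, so x(1) = (3/2) − (3/4)/6 = 11/8.
p(11/8) = 1/64, p'(11/8) = 23/4, so x(2) = (11/8) − (1/64)/(23/4) = 505/368.
p(505/368) = 1/135424, p'(505/368) = 1057/184, so x(3) = (505/368) − (1/135424)/(1057/184) = 1067569/777952.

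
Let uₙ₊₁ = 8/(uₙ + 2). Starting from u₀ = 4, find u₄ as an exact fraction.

44/21

u₁ = 8/(4 + 2) = 4/3.
u₂ = 8/(4/3 + 2) = 12/5.
u₃ = 8/(12/5 + 2) = 20/11.
u₄ = 8/(20/11 + 2) = 44/21.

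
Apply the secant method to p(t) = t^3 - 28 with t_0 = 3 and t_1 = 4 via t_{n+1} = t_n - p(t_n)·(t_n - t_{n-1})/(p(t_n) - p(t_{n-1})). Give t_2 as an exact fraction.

112/37

p(3) = -1, p(4) = 36. t_2 = 4 - 36·(4 - 3)/(36 - (-1)) = 112/37.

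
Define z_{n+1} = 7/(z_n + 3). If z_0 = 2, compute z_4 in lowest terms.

707/457

z_1 = 7/(2 + 3) = 7/5.
z_2 = 7/(7/5 + 3) = 35/22.
z_3 = 7/(35/22 + 3) = 154/101.
z_4 = 7/(154/101 + 3) = 707/457.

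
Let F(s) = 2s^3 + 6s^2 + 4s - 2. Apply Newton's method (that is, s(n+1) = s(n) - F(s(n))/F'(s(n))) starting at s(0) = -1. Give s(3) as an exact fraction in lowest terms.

-4

F'(s) = 6s^2 + 12s + 4.
F(-1) = -2, F'(-1) = -2, so s(1) = (-1) - (-2)/(-2) = -2.
F(-2) = -2, F'(-2) = 4, so s(2) = (-2) - (-2)/4 = -3/2.
F(-3/2) = -5/4, F'(-3/2) = -1/2, so s(3) = (-3/2) - (-5/4)/(-1/2) = -4.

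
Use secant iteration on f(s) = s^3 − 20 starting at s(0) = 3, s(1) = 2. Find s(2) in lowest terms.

50/19

f(3) = 7, f(2) = −12. s(2) = 2 − (−12)·(2 − 3)/((−12) − 7) = 50/19.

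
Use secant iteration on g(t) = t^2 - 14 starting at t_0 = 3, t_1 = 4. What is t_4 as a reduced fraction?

5272/1409

g(3) = -5, g(4) = 2. t_2 = 4 - 2·(4 - 3)/(2 - (-5)) = 26/7.
g(4) = 2, g(26/7) = -10/49. t_3 = (26/7) - (-10/49)·((26/7) - 4)/((-10/49) - 2) = 101/27.
g(26/7) = -10/49, g(101/27) = -5/729. t_4 = (101/27) - (-5/729)·((101/27) - (26/7))/((-5/729) - (-10/49)) = 5272/1409.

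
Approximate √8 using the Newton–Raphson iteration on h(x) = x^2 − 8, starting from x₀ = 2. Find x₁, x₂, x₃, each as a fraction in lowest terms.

x₁ = 3, x₂ = 17/6, x₃ = 577/204

h'(x) = 2x.
h(2) = −4, h'(2) = 4, so x₁ = 2 − (−4)/4 = 3.
h(3) = 1, h'(3) = 6, so x₂ = 3 − 1/6 = 17/6.
h(17/6) = 1/36, h'(17/6) = 17/3, so x₃ = (17/6) − (1/36)/(17/3) = 577/204.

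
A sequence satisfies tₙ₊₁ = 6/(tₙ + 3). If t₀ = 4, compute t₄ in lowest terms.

t₁ = 6/(4 + 3) = 6/7.
t₂ = 6/(6/7 + 3) = 14/9.
t₃ = 6/(14/9 + 3) = 54/41.
t₄ = 6/(54/41 + 3) = 82/59.

82/59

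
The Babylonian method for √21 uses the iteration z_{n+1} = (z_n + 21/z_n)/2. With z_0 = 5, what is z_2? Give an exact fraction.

527/115

z_1 = (5 + 21/5)/2 = 23/5.
z_2 = (23/5 + 21/(23/5))/2 = 527/115.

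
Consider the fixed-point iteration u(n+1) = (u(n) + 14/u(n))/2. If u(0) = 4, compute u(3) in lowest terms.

403201/107760

u(1) = (4 + 14/4)/2 = 15/4.
u(2) = (15/4 + 14/(15/4))/2 = 449/120.
u(3) = (449/120 + 14/(449/120))/2 = 403201/107760.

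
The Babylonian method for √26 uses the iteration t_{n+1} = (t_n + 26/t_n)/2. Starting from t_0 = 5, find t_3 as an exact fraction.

t_1 = (5 + 26/5)/2 = 51/10.
t_2 = (51/10 + 26/(51/10))/2 = 5201/1020.
t_3 = (5201/1020 + 26/(5201/1020))/2 = 54100801/10610040.

54100801/10610040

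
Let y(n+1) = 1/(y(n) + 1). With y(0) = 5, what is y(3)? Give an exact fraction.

y(1) = 1/(5 + 1) = 1/6.
y(2) = 1/(1/6 + 1) = 6/7.
y(3) = 1/(6/7 + 1) = 7/13.

7/13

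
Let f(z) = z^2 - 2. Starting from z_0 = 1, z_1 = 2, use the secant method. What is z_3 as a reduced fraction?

f(1) = -1, f(2) = 2. z_2 = 2 - 2·(2 - 1)/(2 - (-1)) = 4/3.
f(2) = 2, f(4/3) = -2/9. z_3 = (4/3) - (-2/9)·((4/3) - 2)/((-2/9) - 2) = 7/5.

7/5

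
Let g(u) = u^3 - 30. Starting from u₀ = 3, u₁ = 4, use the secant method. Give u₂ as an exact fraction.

g(3) = -3, g(4) = 34. u₂ = 4 - 34·(4 - 3)/(34 - (-3)) = 114/37.

114/37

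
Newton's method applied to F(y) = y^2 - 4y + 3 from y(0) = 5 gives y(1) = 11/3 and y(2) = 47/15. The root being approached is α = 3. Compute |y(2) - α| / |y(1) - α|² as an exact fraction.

3/10

y(1) - α = 11/3 - 3 = 2/3, so |y(1) - α| = 2/3.
y(2) - α = 47/15 - 3 = 2/15, so |y(2) - α| = 2/15.
|y(1) - α|² = 4/9.
Ratio = (2/15) / (4/9) = 3/10.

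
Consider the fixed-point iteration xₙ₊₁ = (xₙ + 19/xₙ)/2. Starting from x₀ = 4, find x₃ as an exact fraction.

11916881/2733920

x₁ = (4 + 19/4)/2 = 35/8.
x₂ = (35/8 + 19/(35/8))/2 = 2441/560.
x₃ = (2441/560 + 19/(2441/560))/2 = 11916881/2733920.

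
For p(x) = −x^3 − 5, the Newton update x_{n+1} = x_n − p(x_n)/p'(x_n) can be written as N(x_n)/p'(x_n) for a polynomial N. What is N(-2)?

p'(x) = −3x^2.
N(x) = x·p'(x) − p(x) = x·(−3x^2) − (−x^3 − 5) = −2x^3 + 5.
N(-2) = 21.

21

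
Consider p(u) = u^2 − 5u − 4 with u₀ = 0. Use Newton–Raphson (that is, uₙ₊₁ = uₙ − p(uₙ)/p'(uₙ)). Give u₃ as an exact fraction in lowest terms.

−122356/174405

p'(u) = 2u − 5.
p(0) = −4, p'(0) = −5, so u₁ = 0 − (−4)/(−5) = −4/5.
p(−4/5) = 16/25, p'(−4/5) = −33/5, so u₂ = (−4/5) − (16/25)/(−33/5) = −116/165.
p(−116/165) = 256/27225, p'(−116/165) = −1057/165, so u₃ = (−116/165) − (256/27225)/(−1057/165) = −122356/174405.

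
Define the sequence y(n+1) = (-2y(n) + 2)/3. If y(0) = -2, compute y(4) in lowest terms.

y(1) = (-2·(-2) + 2)/3 = 2.
y(2) = (-2·2 + 2)/3 = -2/3.
y(3) = (-2·(-2/3) + 2)/3 = 10/9.
y(4) = (-2·(10/9) + 2)/3 = -2/27.

-2/27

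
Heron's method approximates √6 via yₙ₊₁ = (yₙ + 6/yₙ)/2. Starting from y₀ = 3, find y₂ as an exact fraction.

49/20

y₁ = (3 + 6/3)/2 = 5/2.
y₂ = (5/2 + 6/(5/2))/2 = 49/20.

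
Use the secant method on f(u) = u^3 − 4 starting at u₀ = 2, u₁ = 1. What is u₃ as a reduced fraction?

122/73

f(2) = 4, f(1) = −3. u₂ = 1 − (−3)·(1 − 2)/((−3) − 4) = 10/7.
f(1) = −3, f(10/7) = −372/343. u₃ = (10/7) − (−372/343)·((10/7) − 1)/((−372/343) − (−3)) = 122/73.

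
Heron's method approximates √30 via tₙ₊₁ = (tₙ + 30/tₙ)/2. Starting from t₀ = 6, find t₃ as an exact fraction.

t₁ = (6 + 30/6)/2 = 11/2.
t₂ = (11/2 + 30/(11/2))/2 = 241/44.
t₃ = (241/44 + 30/(241/44))/2 = 116161/21208.

116161/21208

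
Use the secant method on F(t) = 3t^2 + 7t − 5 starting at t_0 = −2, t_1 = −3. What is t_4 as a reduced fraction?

−20443/7033

F(−2) = −7, F(−3) = 1. t_2 = (−3) − 1·((−3) − (−2))/(1 − (−7)) = −23/8.
F(−3) = 1, F(−23/8) = −21/64. t_3 = (−23/8) − (−21/64)·((−23/8) − (−3))/((−21/64) − 1) = −247/85.
F(−23/8) = −21/64, F(−247/85) = −63/7225. t_4 = (−247/85) − (−63/7225)·((−247/85) − (−23/8))/((−63/7225) − (−21/64)) = −20443/7033.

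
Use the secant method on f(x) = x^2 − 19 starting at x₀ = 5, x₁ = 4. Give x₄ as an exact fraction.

f(5) = 6, f(4) = −3. x₂ = 4 − (−3)·(4 − 5)/((−3) − 6) = 13/3.
f(4) = −3, f(13/3) = −2/9. x₃ = (13/3) − (−2/9)·((13/3) − 4)/((−2/9) − (−3)) = 109/25.
f(13/3) = −2/9, f(109/25) = 6/625. x₄ = (109/25) − (6/625)·((109/25) − (13/3))/((6/625) − (−2/9)) = 1421/326.

1421/326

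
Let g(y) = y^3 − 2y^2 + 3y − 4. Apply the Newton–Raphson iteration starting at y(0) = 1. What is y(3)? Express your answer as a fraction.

2812/1701

g'(y) = 3y^2 − 4y + 3.
g(1) = −2, g'(1) = 2, so y(1) = 1 − (−2)/2 = 2.
g(2) = 2, g'(2) = 7, so y(2) = 2 − 2/7 = 12/7.
g(12/7) = 104/343, g'(12/7) = 243/49, so y(3) = (12/7) − (104/343)/(243/49) = 2812/1701.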